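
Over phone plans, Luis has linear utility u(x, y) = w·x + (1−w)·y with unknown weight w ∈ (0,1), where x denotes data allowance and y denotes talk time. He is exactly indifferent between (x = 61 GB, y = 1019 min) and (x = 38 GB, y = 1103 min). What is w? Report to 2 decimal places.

w = 0.79

u(61,1019) = u(38,1103) means w·61 + (1−w)·1019 = w·38 + (1−w)·1103.
Rearranging, 23·w − 84·(1−w) = 0.
The marginal rate of substitution is 84/23, so w = 84/(23+84) = 0.79.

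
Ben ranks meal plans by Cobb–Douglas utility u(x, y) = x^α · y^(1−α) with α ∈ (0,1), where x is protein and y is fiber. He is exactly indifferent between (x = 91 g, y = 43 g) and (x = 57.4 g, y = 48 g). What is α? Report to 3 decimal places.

α ≈ 0.193

The Cobb–Douglas utilities coincide, so 91^α·43^(1−α) = 57.4^α·48^(1−α).
Rearrange to (91/57.4)^α = (48/43)^(1−α) and take logs: α·0.460815 = (1−α)·0.110001.
Thus α·(0.570816) = 0.110001, so α = 0.110001/0.570816 ≈ 0.193.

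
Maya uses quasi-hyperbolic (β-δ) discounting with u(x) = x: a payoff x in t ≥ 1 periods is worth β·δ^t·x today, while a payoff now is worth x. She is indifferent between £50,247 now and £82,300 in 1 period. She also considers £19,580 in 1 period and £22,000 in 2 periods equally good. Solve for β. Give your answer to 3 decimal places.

β ≈ 0.686

The second indifference involves only future payoffs, so β cancels: β·δ^1·19580 = β·δ^2·22000, giving δ = 19580/22000 = 0.89000.
Now use the now-vs-future pair: 50247 = β·δ·82300 gives β = 50247/(0.89000·82300) ≈ 0.686.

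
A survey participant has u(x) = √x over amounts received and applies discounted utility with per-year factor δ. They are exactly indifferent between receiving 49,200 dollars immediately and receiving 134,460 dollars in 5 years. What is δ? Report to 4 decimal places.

The payoff in 5 years is discounted by δ^5, so u(49200) = δ^5·u(134460) and δ^5 = u(49200)/u(134460).
With u(x) = √x: δ^5 = √49200/√134460 = √(49200/134460) = 0.60490.
Hence δ = (0.60490)^(1/5) = 0.904351.

δ ≈ 0.9044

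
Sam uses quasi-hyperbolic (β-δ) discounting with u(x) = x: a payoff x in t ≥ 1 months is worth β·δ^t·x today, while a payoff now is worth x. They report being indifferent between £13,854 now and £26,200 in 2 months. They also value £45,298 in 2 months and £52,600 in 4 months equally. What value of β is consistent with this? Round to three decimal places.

The second indifference involves only future payoffs, so β cancels: β·δ^2·45298 = β·δ^4·52600, giving δ^2 = 45298/52600 = 0.86118, so δ = 0.92800.
Now use the now-vs-future pair: 13854 = β·δ^2·26200 gives β = 13854/(0.86118·26200) ≈ 0.614.

β ≈ 0.614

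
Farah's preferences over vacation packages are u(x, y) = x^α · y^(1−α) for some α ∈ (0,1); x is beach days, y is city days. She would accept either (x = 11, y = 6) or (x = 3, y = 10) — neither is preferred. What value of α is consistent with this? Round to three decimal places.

α ≈ 0.282

The Cobb–Douglas utilities coincide, so 11^α·6^(1−α) = 3^α·10^(1−α).
Rearrange to (11/3)^α = (10/6)^(1−α) and take logs: α·1.299283 = (1−α)·0.510826.
With A = 1.299283 and B = 0.510826: α·A = (1−α)·B, so α = B/(A+B) = 0.510826/1.810109 ≈ 0.282.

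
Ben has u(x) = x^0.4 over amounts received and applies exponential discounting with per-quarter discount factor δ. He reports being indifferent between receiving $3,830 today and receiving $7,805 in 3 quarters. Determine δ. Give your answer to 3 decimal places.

δ ≈ 0.909

The payoff in 3 quarters is discounted by δ^3, so u(3830) = δ^3·u(7805) and δ^3 = u(3830)/u(7805).
Since u(x) = x^0.4, δ^3 = (3830/7805)^0.4 = 0.49071^0.4 = 0.75219.
Hence δ = (0.75219)^(1/3) = 0.90945.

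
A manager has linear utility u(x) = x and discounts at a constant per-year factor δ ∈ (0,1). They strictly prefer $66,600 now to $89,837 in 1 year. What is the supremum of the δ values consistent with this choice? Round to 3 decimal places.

δ < 0.741

Under u(x) = x this choice says 66600 > δ·89837.
Dividing through by 89837 gives δ < 0.74134.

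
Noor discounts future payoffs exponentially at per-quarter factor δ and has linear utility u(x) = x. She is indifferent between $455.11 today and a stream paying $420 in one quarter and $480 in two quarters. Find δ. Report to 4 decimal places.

δ ≈ 0.6300

The stream is worth 420δ + 480δ² today, so 420δ + 480δ² = 455.11.
Rearranged: 480δ² + 420δ − 455.11 = 0.
δ = (−420 + √(420² + 4·480·455.11)) / (2·480) = (−420 + √1050211.20) / 960 ≈ 0.6300.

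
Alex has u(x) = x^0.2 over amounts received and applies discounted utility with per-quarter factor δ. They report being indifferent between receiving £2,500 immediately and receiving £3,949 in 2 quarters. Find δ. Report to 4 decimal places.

Indifference means u(2500) = δ^2 · u(3949), so δ^2 = u(2500)/u(3949).
With u(x) = x^0.2: δ^2 = 2500^0.2/3949^0.2 = (2500/3949)^0.2 = 0.91262.
Taking the square root: δ = 0.91262^(1/2) ≈ 0.9553.

δ ≈ 0.9553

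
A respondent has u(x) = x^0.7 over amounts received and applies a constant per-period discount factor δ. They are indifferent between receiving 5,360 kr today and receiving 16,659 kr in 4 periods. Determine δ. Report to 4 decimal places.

δ ≈ 0.8200

Indifference means u(5360) = δ^4 · u(16659), so δ^4 = u(5360)/u(16659).
Since u(x) = x^0.7, δ^4 = (5360/16659)^0.7 = 0.32175^0.7 = 0.45213.
So δ = 0.45213^(1/4) ≈ 0.8200.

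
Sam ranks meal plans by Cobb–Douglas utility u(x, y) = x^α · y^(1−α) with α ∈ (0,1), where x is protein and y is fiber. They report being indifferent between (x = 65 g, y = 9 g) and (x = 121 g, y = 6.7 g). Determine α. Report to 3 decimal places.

α ≈ 0.322

The Cobb–Douglas utilities coincide, so 65^α·9^(1−α) = 121^α·6.7^(1−α).
(65/121)^α = (6.7/9)^(1−α); take logs: α·ln(65/121) = (1−α)·ln(6.7/9), i.e. α·-0.621403 = (1−α)·-0.295117.
Thus α·(-0.916520) = -0.295117, so α = -0.295117/-0.916520 ≈ 0.322.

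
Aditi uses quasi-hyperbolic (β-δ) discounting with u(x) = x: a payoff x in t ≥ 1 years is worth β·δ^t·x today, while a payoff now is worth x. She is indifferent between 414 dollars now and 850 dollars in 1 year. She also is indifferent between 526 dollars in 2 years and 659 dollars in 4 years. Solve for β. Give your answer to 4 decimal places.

β ≈ 0.5452

From the later pair, β·δ^2·526 = β·δ^4·659; dividing through, δ^2 = 526/659 = 0.79818, so δ = 0.89341.
Now use the now-vs-future pair: 414 = β·δ·850 gives β = 414/(0.89341·850) ≈ 0.5452.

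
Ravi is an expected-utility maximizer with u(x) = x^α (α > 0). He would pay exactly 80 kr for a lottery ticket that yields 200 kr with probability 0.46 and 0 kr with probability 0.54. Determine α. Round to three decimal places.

The lottery's expected utility is 0.46·u(200) + 0.54·u(0) = 0.46·200^α (since u(0) = 0 for α > 0).
Setting u(80) equal to that: 80^α = 0.46·200^α ⇒ (80/200)^α = 0.46.
α = ln(0.46) / ln(80/200) = -0.776529/-0.916291 ≈ 0.847.

α ≈ 0.847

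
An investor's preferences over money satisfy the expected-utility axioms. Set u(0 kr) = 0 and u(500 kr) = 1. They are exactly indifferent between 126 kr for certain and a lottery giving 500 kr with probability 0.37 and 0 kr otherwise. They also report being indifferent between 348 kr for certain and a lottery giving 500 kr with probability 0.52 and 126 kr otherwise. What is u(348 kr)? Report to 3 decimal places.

From the first indifference, u(126 kr) = 0.37·u(500 kr) + 0.63·u(0 kr) = 0.37·1 + 0.63·0 = 0.37.
Then u(348 kr) = 0.52·u(500 kr) + 0.48·u(126 kr) = 0.52·1.00 + 0.48·0.37 = 0.6976.

0.698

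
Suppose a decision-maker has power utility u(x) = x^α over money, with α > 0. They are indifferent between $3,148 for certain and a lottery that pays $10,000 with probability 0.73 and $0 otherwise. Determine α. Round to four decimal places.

α ≈ 0.2723

EU(lottery) = 0.73·10000^α + 0.27·0 = 0.73·10000^α.
Setting u(3148) equal to that: 3148^α = 0.73·10000^α ⇒ (3148/10000)^α = 0.73.
Taking logs: α·ln(3148/10000) = ln(0.73), so α = -0.3147107 / -1.1558178 ≈ 0.2723.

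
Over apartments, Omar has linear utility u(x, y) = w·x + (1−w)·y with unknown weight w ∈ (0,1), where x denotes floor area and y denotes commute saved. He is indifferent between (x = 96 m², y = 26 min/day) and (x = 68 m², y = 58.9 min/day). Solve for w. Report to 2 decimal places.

w = 0.54

Indifference: w·96 + (1−w)·26 = w·68 + (1−w)·58.9.
Collecting terms: w·28 = (1−w)·32.9.
Hence w = 32.9/(28+32.9) = 32.9/60.9 = 0.54.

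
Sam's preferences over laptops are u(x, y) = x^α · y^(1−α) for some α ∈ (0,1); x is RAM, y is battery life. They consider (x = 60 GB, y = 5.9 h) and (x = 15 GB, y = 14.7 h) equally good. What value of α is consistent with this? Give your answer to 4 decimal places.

Set the two utilities equal: 60^α·5.9^(1−α) = 15^α·14.7^(1−α).
Taking logs: α·ln 60 + (1−α)·ln 5.9 = α·ln 15 + (1−α)·ln 14.7, i.e. α·1.3862944 = (1−α)·0.9128951.
Thus α·(2.2991895) = 0.9128951, so α = 0.9128951/2.2991895 ≈ 0.3971.

α ≈ 0.3971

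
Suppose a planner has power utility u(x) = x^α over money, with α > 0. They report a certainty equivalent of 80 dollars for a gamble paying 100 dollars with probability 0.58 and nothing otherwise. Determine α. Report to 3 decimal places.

α ≈ 2.441

The lottery's expected utility is 0.58·u(100) + 0.42·u(0) = 0.58·100^α (since u(0) = 0 for α > 0).
Equating: 80^α = 0.58·100^α, i.e. 0.8000^α = 0.58.
α = ln(0.58) / ln(80/100) = -0.544727/-0.223144 ≈ 2.441.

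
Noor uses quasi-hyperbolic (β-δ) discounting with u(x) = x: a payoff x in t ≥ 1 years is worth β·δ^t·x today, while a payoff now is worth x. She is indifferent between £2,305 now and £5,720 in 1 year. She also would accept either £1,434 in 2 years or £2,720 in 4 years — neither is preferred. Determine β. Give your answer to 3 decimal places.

β ≈ 0.555

Both payoffs in the second observation are in the future, so β drops out: δ^2·1434 = δ^4·2720 ⇒ δ^2 = 1434/2720 = 0.52721, so δ = 0.72609.
Now use the now-vs-future pair: 2305 = β·δ·5720 gives β = 2305/(0.72609·5720) ≈ 0.555.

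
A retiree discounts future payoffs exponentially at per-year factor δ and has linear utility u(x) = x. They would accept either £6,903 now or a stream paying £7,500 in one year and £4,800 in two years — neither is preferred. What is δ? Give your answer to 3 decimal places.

δ ≈ 0.650

Present value of the stream is 7500·δ + 4800·δ². Indifference gives 7500δ + 4800δ² = 6903.
Rearranged: 4800δ² + 7500δ − 6903 = 0.
δ = (−7500 + √(7500² + 4·4800·6903)) / (2·4800) = (−7500 + √188787600.00) / 9600 ≈ 0.650.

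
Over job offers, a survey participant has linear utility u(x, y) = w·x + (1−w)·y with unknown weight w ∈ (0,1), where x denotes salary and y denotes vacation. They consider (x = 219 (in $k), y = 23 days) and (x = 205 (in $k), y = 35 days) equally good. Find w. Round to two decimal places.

Equating utilities: w·219 + (1−w)·23 = w·205 + (1−w)·35.
Collecting terms: w·14 = (1−w)·12.
The marginal rate of substitution is 12/14, so w = 12/(14+12) = 0.46.

w = 0.46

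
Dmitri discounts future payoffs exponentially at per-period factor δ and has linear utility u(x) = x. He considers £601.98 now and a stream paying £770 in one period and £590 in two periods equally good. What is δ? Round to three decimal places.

Equating present values: 601.98 = 770δ + 590δ².
So 590δ² + 770δ − 601.98 = 0.
The positive root is δ = [−770 + √(770² + 4·590·601.98)] / (2·590) = (−770 + 1419.004)/1180 ≈ 0.550.

δ ≈ 0.550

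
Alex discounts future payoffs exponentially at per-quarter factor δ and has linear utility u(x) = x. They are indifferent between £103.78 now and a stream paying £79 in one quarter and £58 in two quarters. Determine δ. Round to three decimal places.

δ ≈ 0.820

Present value of the stream is 79·δ + 58·δ². Indifference gives 79δ + 58δ² = 103.78.
That is, 58δ² + 79δ − 103.78 = 0, a quadratic in δ.
The positive root is δ = [−79 + √(79² + 4·58·103.78)] / (2·58) = (−79 + 174.121)/116 ≈ 0.820.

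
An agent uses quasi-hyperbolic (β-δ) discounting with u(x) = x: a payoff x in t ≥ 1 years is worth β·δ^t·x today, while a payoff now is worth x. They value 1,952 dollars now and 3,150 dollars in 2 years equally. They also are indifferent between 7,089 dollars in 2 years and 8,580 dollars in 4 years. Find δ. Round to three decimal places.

δ ≈ 0.909

From the later pair, β·δ^2·7089 = β·δ^4·8580; dividing through, δ^2 = 7089/8580 = 0.82622, so δ = 0.90897.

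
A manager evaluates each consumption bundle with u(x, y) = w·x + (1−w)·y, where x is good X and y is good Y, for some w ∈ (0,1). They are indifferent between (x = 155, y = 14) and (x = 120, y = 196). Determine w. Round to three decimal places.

w = 0.839

Indifference: w·155 + (1−w)·14 = w·120 + (1−w)·196.
w·(155−120) = (1−w)·(196−14), i.e. w·35 = (1−w)·182.
The marginal rate of substitution is 182/35, so w = 182/(35+182) = 0.839.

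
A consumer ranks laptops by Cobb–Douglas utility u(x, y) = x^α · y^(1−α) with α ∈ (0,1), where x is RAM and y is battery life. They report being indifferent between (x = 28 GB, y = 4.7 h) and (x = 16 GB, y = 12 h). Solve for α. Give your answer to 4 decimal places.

The Cobb–Douglas utilities coincide, so 28^α·4.7^(1−α) = 16^α·12^(1−α).
(28/16)^α = (12/4.7)^(1−α); take logs: α·ln(28/16) = (1−α)·ln(12/4.7), i.e. α·0.5596158 = (1−α)·0.9373441.
With A = 0.5596158 and B = 0.9373441: α·A = (1−α)·B, so α = B/(A+B) = 0.9373441/1.4969599 ≈ 0.6262.

α ≈ 0.6262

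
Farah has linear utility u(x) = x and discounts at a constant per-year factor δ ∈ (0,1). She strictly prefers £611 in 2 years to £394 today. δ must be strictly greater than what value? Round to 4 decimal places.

Under u(x) = x this choice says 394 < δ^2·611.
Dividing by 611: δ^2 > 0.64484. Both sides are positive, so the square root keeps the direction.
δ > 0.64484^(1/2) = 0.8030.

δ > 0.8030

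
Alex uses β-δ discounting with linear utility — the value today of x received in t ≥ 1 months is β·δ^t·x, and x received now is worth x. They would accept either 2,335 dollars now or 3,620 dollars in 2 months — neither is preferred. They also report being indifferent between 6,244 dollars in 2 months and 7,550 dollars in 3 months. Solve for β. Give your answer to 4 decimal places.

The second indifference involves only future payoffs, so β cancels: β·δ^2·6244 = β·δ^3·7550, giving δ = 6244/7550 = 0.82702.
Substituting δ into 2335 = β·δ^2·3620: β = 2335/(2475.942) ≈ 0.9431.

β ≈ 0.9431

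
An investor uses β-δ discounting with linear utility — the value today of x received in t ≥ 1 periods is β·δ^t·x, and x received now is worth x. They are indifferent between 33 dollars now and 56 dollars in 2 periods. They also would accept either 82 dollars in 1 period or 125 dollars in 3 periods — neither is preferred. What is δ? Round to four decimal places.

From the later pair, β·δ^1·82 = β·δ^3·125; dividing through, δ^2 = 82/125 = 0.65600, so δ = 0.80994.

δ ≈ 0.8099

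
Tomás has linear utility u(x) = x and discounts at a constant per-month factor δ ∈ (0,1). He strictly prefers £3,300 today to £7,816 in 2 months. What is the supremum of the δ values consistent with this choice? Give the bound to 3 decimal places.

The preference means 3300 > δ^2·7816.
So δ^2 < 3300/7816 = 0.42221; taking the square root of both positive sides preserves the inequality.
δ < 0.42221^(1/2) = 0.650.

δ < 0.650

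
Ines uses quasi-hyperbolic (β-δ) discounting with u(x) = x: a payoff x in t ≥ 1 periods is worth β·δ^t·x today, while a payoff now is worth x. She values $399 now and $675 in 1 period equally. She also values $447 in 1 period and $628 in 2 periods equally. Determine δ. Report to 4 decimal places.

δ ≈ 0.7118

Both payoffs in the second observation are in the future, so β drops out: δ^1·447 = δ^2·628 ⇒ δ = 447/628 = 0.71178.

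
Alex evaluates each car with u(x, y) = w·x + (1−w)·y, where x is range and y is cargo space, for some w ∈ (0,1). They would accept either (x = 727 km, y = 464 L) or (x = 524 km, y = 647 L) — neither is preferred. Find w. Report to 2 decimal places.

w = 0.47

Equating utilities: w·727 + (1−w)·464 = w·524 + (1−w)·647.
Collecting terms: w·203 = (1−w)·183.
The marginal rate of substitution is 183/203, so w = 183/(203+183) = 0.47.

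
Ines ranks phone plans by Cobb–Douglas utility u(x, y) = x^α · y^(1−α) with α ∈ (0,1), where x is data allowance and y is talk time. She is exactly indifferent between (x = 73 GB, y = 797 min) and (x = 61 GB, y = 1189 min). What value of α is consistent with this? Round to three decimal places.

α ≈ 0.690

Set the two utilities equal: 73^α·797^(1−α) = 61^α·1189^(1−α).
(73/61)^α = (1189/797)^(1−α); take logs: α·ln(73/61) = (1−α)·ln(1189/797), i.e. α·0.179586 = (1−α)·0.400013.
With A = 0.179586 and B = 0.400013: α·A = (1−α)·B, so α = B/(A+B) = 0.400013/0.579599 ≈ 0.690.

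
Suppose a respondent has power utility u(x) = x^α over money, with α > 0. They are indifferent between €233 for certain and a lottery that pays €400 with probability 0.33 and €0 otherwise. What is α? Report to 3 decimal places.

The lottery's expected utility is 0.33·u(400) + 0.67·u(0) = 0.33·400^α (since u(0) = 0 for α > 0).
Indifference: 233^α = 0.33·400^α, so (233/400)^α = 0.33.
α = ln(0.33) / ln(233/400) = -1.108663/-0.540426 ≈ 2.051.

α ≈ 2.051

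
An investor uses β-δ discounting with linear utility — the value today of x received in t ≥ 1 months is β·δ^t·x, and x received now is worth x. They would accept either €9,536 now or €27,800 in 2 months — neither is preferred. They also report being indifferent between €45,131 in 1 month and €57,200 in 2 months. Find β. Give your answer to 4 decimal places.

From the later pair, β·δ^1·45131 = β·δ^2·57200; dividing through, δ = 45131/57200 = 0.78900.
The first indifference: 9536 = β·δ^2·27800, so β = 9536/(δ^2·27800) = 9536/(0.62253·27800) ≈ 0.5510.

β ≈ 0.5510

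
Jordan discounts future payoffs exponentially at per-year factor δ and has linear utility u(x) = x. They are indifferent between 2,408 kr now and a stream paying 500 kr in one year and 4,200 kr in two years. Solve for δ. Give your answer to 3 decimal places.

Equating present values: 2408 = 500δ + 4200δ².
So 4200δ² + 500δ − 2408 = 0.
The positive root is δ = [−500 + √(500² + 4·4200·2408)] / (2·4200) = (−500 + 6380.000)/8400 ≈ 0.700.

δ ≈ 0.700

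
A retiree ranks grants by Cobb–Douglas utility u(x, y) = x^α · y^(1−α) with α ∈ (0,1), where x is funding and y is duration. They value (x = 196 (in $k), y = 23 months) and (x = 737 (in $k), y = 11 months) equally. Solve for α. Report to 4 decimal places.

α ≈ 0.3577

Set the two utilities equal: 196^α·23^(1−α) = 737^α·11^(1−α).
Taking logs: α·ln 196 + (1−α)·ln 23 = α·ln 737 + (1−α)·ln 11, i.e. α·-1.3244732 = (1−α)·-0.7375989.
With A = -1.3244732 and B = -0.7375989: α·A = (1−α)·B, so α = B/(A+B) = -0.7375989/-2.0620721 ≈ 0.3577.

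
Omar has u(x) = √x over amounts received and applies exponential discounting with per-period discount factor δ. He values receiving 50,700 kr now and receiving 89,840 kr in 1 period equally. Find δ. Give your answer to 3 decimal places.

δ ≈ 0.751

Indifference means u(50700) = δ · u(89840), so δ = u(50700)/u(89840).
Since u(x) = √x, δ = √(50700/89840) = 0.75122.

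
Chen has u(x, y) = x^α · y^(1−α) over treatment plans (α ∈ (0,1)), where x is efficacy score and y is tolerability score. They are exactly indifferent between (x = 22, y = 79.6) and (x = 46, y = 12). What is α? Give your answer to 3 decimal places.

Indifference: 22^α · 79.6^(1−α) = 46^α · 12^(1−α).
Rearrange to (22/46)^α = (12/79.6)^(1−α) and take logs: α·-0.737599 = (1−α)·-1.892107.
With A = -0.737599 and B = -1.892107: α·A = (1−α)·B, so α = B/(A+B) = -1.892107/-2.629706 ≈ 0.720.

α ≈ 0.720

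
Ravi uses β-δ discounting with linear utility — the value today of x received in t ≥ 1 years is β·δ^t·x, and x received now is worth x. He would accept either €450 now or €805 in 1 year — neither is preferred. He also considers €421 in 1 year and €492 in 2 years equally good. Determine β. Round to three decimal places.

β ≈ 0.653

Both payoffs in the second observation are in the future, so β drops out: δ^1·421 = δ^2·492 ⇒ δ = 421/492 = 0.85569.
Substituting δ into 450 = β·δ·805: β = 450/(688.831) ≈ 0.653.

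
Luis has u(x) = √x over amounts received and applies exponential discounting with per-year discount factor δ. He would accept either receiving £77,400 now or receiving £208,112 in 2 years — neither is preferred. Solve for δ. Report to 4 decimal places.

Indifference means u(77400) = δ^2 · u(208112), so δ^2 = u(77400)/u(208112).
With u(x) = √x: δ^2 = √77400/√208112 = √(77400/208112) = 0.60985.
Taking the square root: δ = 0.60985^(1/2) ≈ 0.7809.

δ ≈ 0.7809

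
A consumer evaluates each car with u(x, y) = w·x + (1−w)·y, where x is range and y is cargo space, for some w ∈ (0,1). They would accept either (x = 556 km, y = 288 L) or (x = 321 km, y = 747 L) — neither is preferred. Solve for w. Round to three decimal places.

Indifference: w·556 + (1−w)·288 = w·321 + (1−w)·747.
Rearranging, 235·w − 459·(1−w) = 0.
So w/(1−w) = 459/235 = 1.9532, giving w = 459/(235+459) = 0.661.

w = 0.661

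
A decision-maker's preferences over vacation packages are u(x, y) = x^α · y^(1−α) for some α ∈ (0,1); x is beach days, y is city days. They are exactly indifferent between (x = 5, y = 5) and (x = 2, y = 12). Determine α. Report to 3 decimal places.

Indifference: 5^α · 5^(1−α) = 2^α · 12^(1−α).
(5/2)^α = (12/5)^(1−α); take logs: α·ln(5/2) = (1−α)·ln(12/5), i.e. α·0.916291 = (1−α)·0.875469.
With A = 0.916291 and B = 0.875469: α·A = (1−α)·B, so α = B/(A+B) = 0.875469/1.791760 ≈ 0.489.

α ≈ 0.489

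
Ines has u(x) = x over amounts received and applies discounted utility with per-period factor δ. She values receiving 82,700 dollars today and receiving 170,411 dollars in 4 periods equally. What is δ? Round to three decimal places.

δ ≈ 0.835

Equating discounted utilities: u(82700) = δ^4·u(170411) ⇒ δ^4 = u(82700)/u(170411).
With u(x) = x: δ^4 = 82700/170411 = 0.48530.
Hence δ = (0.48530)^(1/4) = 0.83465.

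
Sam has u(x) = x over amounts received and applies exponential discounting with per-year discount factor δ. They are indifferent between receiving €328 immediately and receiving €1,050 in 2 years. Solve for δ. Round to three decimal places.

δ ≈ 0.559

The payoff in 2 years is discounted by δ^2, so u(328) = δ^2·u(1050) and δ^2 = u(328)/u(1050).
With u(x) = x: δ^2 = 328/1050 = 0.31238.
So δ = 0.31238^(1/2) ≈ 0.559.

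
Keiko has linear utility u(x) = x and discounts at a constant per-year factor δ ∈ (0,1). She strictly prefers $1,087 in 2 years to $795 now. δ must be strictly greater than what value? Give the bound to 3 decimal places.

The preference means 795 < δ^2·1087.
Hence δ^2 > 795/1087 = 0.73137, and x ↦ x^(1/2) is increasing on (0,∞).
δ > 0.73137^(1/2) = 0.855.

δ > 0.855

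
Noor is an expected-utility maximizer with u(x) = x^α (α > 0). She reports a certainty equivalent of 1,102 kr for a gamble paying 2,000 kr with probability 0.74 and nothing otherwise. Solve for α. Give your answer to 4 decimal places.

α ≈ 0.5052

The lottery's expected utility is 0.74·u(2000) + 0.26·u(0) = 0.74·2000^α (since u(0) = 0 for α > 0).
Setting u(1102) equal to that: 1102^α = 0.74·2000^α ⇒ (1102/2000)^α = 0.74.
Taking logs: α·ln(1102/2000) = ln(0.74), so α = -0.3011051 / -0.5960205 ≈ 0.5052.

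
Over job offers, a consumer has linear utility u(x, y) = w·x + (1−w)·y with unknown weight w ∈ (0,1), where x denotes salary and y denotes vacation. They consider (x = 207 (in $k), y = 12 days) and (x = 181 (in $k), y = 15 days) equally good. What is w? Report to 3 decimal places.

Indifference: w·207 + (1−w)·12 = w·181 + (1−w)·15.
w·(207−181) = (1−w)·(15−12), i.e. w·26 = (1−w)·3.
So w/(1−w) = 3/26 = 0.1154, giving w = 3/(26+3) = 0.103.

w = 0.103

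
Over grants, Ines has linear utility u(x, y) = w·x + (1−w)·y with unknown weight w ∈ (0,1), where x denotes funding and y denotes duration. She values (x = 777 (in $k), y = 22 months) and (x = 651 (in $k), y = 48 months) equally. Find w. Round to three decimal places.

w = 0.171

u(777,22) = u(651,48) means w·777 + (1−w)·22 = w·651 + (1−w)·48.
Collecting terms: w·126 = (1−w)·26.
Hence w = 26/(126+26) = 26/152 = 0.171.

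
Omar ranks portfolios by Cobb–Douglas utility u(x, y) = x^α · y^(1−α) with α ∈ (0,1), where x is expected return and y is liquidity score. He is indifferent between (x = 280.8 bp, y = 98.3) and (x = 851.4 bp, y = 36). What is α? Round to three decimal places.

α ≈ 0.475

Indifference: 280.8^α · 98.3^(1−α) = 851.4^α · 36^(1−α).
Taking logs: α·ln 280.8 + (1−α)·ln 98.3 = α·ln 851.4 + (1−α)·ln 36, i.e. α·-1.109239 = (1−α)·-1.004505.
So α/(1−α) = (-1.004505)/(-1.109239) = 0.905580, and α = 0.905580/1.905580 ≈ 0.475.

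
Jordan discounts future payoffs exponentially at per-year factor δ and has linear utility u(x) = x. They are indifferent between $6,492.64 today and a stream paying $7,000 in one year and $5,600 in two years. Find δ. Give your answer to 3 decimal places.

The stream is worth 7000δ + 5600δ² today, so 7000δ + 5600δ² = 6492.64.
Rearranged: 5600δ² + 7000δ − 6492.64 = 0.
δ = (−7000 + √(7000² + 4·5600·6492.64)) / (2·5600) = (−7000 + √194435136.00) / 11200 ≈ 0.620.

δ ≈ 0.620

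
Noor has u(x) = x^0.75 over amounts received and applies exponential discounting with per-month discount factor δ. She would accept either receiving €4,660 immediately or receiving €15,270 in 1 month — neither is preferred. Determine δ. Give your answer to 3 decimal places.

δ ≈ 0.411

Equating discounted utilities: u(4660) = δ·u(15270) ⇒ δ = u(4660)/u(15270).
With u(x) = x^0.75: δ = 4660^0.75/15270^0.75 = (4660/15270)^0.75 = 0.41059.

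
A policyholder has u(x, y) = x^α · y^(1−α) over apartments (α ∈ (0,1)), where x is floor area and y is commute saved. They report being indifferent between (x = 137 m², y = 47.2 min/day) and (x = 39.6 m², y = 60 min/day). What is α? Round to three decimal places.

Indifference: 137^α · 47.2^(1−α) = 39.6^α · 60^(1−α).
(137/39.6)^α = (60/47.2)^(1−α); take logs: α·ln(137/39.6) = (1−α)·ln(60/47.2), i.e. α·1.241152 = (1−α)·0.239951.
So α/(1−α) = (0.239951)/(1.241152) = 0.193329, and α = 0.193329/1.193329 ≈ 0.162.

α ≈ 0.162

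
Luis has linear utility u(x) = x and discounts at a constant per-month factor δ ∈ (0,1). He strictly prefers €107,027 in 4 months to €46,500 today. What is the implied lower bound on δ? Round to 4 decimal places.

Comparing present values: 46500 < δ^4·107027.
Dividing by 107027: δ^4 > 0.43447. Both sides are positive, so the 4th root keeps the direction.
δ > (46500/107027)^(1/4) ≈ 0.8119.

δ > 0.8119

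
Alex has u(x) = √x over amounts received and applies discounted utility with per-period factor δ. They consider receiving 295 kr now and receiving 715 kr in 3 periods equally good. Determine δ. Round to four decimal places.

Indifference means u(295) = δ^3 · u(715), so δ^3 = u(295)/u(715).
With u(x) = √x: δ^3 = √295/√715 = √(295/715) = 0.64233.
Taking the cube root: δ = 0.64233^(1/3) ≈ 0.8628.

δ ≈ 0.8628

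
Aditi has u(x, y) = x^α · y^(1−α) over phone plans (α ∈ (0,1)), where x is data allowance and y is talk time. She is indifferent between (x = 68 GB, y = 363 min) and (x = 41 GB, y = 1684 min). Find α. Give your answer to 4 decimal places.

α ≈ 0.7520

The Cobb–Douglas utilities coincide, so 68^α·363^(1−α) = 41^α·1684^(1−α).
Taking logs: α·ln 68 + (1−α)·ln 363 = α·ln 41 + (1−α)·ln 1684, i.e. α·0.5059356 = (1−α)·1.5345244.
With A = 0.5059356 and B = 1.5345244: α·A = (1−α)·B, so α = B/(A+B) = 1.5345244/2.0404600 ≈ 0.7520.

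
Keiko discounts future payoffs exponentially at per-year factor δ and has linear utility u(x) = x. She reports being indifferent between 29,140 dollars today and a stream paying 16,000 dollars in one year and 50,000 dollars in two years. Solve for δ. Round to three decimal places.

The stream is worth 16000δ + 50000δ² today, so 16000δ + 50000δ² = 29140.
So 50000δ² + 16000δ − 29140 = 0.
By the quadratic formula (taking the positive root), δ = (−16000 + √6084000000.00) / 100000 ≈ 0.620.

δ ≈ 0.620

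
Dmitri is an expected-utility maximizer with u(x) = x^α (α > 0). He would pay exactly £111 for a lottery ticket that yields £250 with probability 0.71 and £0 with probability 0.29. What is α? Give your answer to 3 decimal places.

α ≈ 0.422

EU(lottery) = 0.71·250^α + 0.29·0 = 0.71·250^α.
Equating: 111^α = 0.71·250^α, i.e. 0.4440^α = 0.71.
Taking logs: α·ln(111/250) = ln(0.71), so α = -0.342490 / -0.811931 ≈ 0.422.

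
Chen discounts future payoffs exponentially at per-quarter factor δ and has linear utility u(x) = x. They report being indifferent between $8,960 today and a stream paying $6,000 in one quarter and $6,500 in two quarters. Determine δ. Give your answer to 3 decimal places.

δ ≈ 0.800

Present value of the stream is 6000·δ + 6500·δ². Indifference gives 6000δ + 6500δ² = 8960.
Rearranged: 6500δ² + 6000δ − 8960 = 0.
δ = (−6000 + √(6000² + 4·6500·8960)) / (2·6500) = (−6000 + √268960000.00) / 13000 ≈ 0.800.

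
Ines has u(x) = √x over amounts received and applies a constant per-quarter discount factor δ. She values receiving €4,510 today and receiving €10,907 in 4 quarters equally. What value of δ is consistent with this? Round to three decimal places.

Indifference means u(4510) = δ^4 · u(10907), so δ^4 = u(4510)/u(10907).
Since u(x) = √x, δ^4 = √(4510/10907) = 0.64304.
Hence δ = (0.64304)^(1/4) = 0.89549.

δ ≈ 0.895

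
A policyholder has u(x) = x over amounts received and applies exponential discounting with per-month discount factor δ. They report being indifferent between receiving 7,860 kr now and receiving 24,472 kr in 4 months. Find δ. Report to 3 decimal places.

Equating discounted utilities: u(7860) = δ^4·u(24472) ⇒ δ^4 = u(7860)/u(24472).
With u(x) = x: δ^4 = 7860/24472 = 0.32118.
So δ = 0.32118^(1/4) ≈ 0.753.

δ ≈ 0.753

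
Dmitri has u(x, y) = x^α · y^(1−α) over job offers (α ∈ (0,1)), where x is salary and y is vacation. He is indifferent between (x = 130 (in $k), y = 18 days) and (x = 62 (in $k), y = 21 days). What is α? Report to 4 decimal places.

α ≈ 0.1723

Indifference: 130^α · 18^(1−α) = 62^α · 21^(1−α).
Rearrange to (130/62)^α = (21/18)^(1−α) and take logs: α·0.7404001 = (1−α)·0.1541507.
So α/(1−α) = (0.1541507)/(0.7404001) = 0.2081992, and α = 0.2081992/1.2081992 ≈ 0.1723.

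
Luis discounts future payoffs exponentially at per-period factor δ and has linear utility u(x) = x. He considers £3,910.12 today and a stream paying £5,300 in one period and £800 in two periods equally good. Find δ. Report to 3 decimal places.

The stream is worth 5300δ + 800δ² today, so 5300δ + 800δ² = 3910.12.
That is, 800δ² + 5300δ − 3910.12 = 0, a quadratic in δ.
δ = (−5300 + √(5300² + 4·800·3910.12)) / (2·800) = (−5300 + √40602384.00) / 1600 ≈ 0.670.

δ ≈ 0.670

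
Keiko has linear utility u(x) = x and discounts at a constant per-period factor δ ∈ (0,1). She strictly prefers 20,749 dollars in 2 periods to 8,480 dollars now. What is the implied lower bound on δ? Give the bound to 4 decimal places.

δ > 0.6393

Under u(x) = x this choice says 8480 < δ^2·20749.
Dividing by 20749: δ^2 > 0.40869. Both sides are positive, so the square root keeps the direction.
δ > (8480/20749)^(1/2) ≈ 0.6393.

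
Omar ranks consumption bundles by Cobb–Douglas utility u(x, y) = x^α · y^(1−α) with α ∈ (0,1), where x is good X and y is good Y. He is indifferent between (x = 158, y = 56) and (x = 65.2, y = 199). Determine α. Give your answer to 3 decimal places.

Indifference: 158^α · 56^(1−α) = 65.2^α · 199^(1−α).
(158/65.2)^α = (199/56)^(1−α); take logs: α·ln(158/65.2) = (1−α)·ln(199/56), i.e. α·0.885136 = (1−α)·1.267953.
With A = 0.885136 and B = 1.267953: α·A = (1−α)·B, so α = B/(A+B) = 1.267953/2.153089 ≈ 0.589.

α ≈ 0.589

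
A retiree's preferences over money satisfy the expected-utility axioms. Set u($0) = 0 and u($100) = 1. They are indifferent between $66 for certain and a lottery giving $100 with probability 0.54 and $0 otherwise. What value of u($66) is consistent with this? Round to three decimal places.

The indifference gives u($66) = 0.54·u($100) + 0.46·u($0) = 0.54·1 + 0.46·0 = 0.54.

0.540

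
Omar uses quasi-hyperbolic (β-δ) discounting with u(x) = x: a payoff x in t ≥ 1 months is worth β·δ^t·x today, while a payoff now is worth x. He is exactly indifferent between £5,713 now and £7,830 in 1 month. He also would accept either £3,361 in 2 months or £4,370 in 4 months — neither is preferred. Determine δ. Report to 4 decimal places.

δ ≈ 0.8770

From the later pair, β·δ^2·3361 = β·δ^4·4370; dividing through, δ^2 = 3361/4370 = 0.76911, so δ = 0.87699.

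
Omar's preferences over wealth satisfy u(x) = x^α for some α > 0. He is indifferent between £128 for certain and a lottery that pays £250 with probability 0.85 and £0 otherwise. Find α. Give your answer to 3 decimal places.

α ≈ 0.243

EU(lottery) = 0.85·250^α + 0.15·0 = 0.85·250^α.
Setting u(128) equal to that: 128^α = 0.85·250^α ⇒ (128/250)^α = 0.85.
α = ln(0.85) / ln(128/250) = -0.162519/-0.669431 ≈ 0.243.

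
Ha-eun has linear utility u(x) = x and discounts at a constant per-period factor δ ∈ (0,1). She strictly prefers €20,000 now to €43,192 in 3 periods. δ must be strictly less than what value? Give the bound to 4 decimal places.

δ < 0.7736

Under u(x) = x this choice says 20000 > δ^3·43192.
So δ^3 < 20000/43192 = 0.46305; taking the cube root of both positive sides preserves the inequality.
δ < 0.46305^(1/3) = 0.7736.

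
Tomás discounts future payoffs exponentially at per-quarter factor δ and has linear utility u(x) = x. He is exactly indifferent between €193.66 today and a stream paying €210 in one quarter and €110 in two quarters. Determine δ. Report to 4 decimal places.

δ ≈ 0.6800

Equating present values: 193.66 = 210δ + 110δ².
That is, 110δ² + 210δ − 193.66 = 0, a quadratic in δ.
The positive root is δ = [−210 + √(210² + 4·110·193.66)] / (2·110) = (−210 + 359.598)/220 ≈ 0.6800.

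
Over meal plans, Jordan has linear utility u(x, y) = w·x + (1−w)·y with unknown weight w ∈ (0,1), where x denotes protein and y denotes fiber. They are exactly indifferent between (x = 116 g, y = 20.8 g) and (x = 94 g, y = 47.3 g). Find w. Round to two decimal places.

u(116,20.8) = u(94,47.3) means w·116 + (1−w)·20.8 = w·94 + (1−w)·47.3.
Rearranging, 22·w − 26.5·(1−w) = 0.
The marginal rate of substitution is 26.5/22, so w = 26.5/(22+26.5) = 0.55.

w = 0.55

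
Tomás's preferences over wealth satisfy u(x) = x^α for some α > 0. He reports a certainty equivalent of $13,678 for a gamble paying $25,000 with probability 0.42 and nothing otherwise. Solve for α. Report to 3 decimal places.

The lottery's expected utility is 0.42·u(25000) + 0.58·u(0) = 0.42·25000^α (since u(0) = 0 for α > 0).
Equating: 13678^α = 0.42·25000^α, i.e. 0.5471^α = 0.42.
α = ln(0.42) / ln(13678/25000) = -0.867501/-0.603087 ≈ 1.438.

α ≈ 1.438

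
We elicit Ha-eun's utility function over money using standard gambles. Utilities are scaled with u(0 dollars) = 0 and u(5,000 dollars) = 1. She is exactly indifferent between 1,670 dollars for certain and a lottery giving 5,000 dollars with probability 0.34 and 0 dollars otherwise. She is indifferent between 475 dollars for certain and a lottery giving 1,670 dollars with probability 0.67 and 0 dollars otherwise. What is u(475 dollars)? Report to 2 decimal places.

From the first indifference, u(1,670 dollars) = 0.34·u(5,000 dollars) + 0.66·u(0 dollars) = 0.34·1 + 0.66·0 = 0.34.
The second indifference gives u(475 dollars) = 0.67·u(1,670 dollars) + 0.33·u(0 dollars) = 0.67·0.34 + 0.33·0.00 = 0.2278.

0.23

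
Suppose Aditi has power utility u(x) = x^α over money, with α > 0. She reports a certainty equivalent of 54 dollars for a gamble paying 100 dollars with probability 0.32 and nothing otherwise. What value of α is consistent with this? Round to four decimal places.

α ≈ 1.8492

EU(lottery) = 0.32·100^α + 0.68·0 = 0.32·100^α.
Equating: 54^α = 0.32·100^α, i.e. 0.5400^α = 0.32.
Taking logs: α·ln(54/100) = ln(0.32), so α = -1.1394343 / -0.6161861 ≈ 1.8492.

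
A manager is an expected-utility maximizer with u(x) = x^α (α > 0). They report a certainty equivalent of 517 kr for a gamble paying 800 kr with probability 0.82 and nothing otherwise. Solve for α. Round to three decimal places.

α ≈ 0.455

EU(lottery) = 0.82·800^α + 0.18·0 = 0.82·800^α.
Indifference: 517^α = 0.82·800^α, so (517/800)^α = 0.82.
α = ln(0.82) / ln(517/800) = -0.198451/-0.436569 ≈ 0.455.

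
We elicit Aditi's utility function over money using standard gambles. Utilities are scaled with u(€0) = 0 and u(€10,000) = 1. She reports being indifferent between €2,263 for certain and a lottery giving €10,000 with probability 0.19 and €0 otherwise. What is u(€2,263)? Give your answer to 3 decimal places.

0.190

By the standard-gamble method, u(€2,263) is just the indifference probability on the best outcome: 0.19.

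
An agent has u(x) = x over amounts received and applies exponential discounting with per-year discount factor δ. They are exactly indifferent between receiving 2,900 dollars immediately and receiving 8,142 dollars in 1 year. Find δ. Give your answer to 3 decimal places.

Indifference means u(2900) = δ · u(8142), so δ = u(2900)/u(8142).
With u(x) = x: δ = 2900/8142 = 0.35618.

δ ≈ 0.356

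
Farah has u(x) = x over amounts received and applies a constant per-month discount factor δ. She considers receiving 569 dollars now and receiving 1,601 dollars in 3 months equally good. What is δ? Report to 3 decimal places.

The payoff in 3 months is discounted by δ^3, so u(569) = δ^3·u(1601) and δ^3 = u(569)/u(1601).
With u(x) = x: δ^3 = 569/1601 = 0.35540.
Hence δ = (0.35540)^(1/3) = 0.70834.

δ ≈ 0.708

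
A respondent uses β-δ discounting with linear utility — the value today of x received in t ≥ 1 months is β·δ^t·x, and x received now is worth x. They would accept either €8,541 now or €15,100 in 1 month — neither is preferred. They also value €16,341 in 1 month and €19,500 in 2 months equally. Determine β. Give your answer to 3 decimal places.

β ≈ 0.675

From the later pair, β·δ^1·16341 = β·δ^2·19500; dividing through, δ = 16341/19500 = 0.83800.
The first indifference: 8541 = β·δ·15100, so β = 8541/(δ·15100) = 8541/(0.83800·15100) ≈ 0.675.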